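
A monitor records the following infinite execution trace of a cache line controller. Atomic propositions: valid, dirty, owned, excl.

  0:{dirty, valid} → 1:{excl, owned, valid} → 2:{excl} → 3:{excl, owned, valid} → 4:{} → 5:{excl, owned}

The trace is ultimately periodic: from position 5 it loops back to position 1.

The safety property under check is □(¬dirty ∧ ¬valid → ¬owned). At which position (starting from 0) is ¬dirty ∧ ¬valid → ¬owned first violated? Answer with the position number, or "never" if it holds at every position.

5

Check ¬dirty ∧ ¬valid → ¬owned at each position in order: 0 ✓, 1 ✓, 2 ✓, 3 ✓, 4 ✓.
At position 5 the labels are {excl, owned}, so ¬dirty ∧ ¬valid → ¬owned is false there. This is the first violation.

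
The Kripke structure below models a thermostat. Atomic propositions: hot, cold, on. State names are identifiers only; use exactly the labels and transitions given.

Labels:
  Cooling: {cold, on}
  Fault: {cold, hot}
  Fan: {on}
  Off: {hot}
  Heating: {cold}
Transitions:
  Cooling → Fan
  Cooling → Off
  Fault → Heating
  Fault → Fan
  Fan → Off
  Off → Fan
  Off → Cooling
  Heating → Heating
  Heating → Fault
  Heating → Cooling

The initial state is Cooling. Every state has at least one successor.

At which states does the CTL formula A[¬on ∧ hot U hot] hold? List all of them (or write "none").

States satisfying ¬on ∧ hot: {Fault, Off}.
States satisfying hot: {Fault, Off}.
States satisfying A[¬on ∧ hot U hot]: {Fault, Off}.

{Fault, Off}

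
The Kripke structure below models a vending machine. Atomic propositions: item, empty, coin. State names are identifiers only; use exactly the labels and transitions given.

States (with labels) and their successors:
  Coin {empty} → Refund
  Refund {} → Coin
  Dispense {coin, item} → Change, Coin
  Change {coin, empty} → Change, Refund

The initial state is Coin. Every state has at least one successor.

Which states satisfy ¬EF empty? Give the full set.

none

States satisfying empty: {Coin, Change}.
States satisfying EF empty: {Coin, Refund, Dispense, Change}.
States satisfying ¬EF empty: ∅.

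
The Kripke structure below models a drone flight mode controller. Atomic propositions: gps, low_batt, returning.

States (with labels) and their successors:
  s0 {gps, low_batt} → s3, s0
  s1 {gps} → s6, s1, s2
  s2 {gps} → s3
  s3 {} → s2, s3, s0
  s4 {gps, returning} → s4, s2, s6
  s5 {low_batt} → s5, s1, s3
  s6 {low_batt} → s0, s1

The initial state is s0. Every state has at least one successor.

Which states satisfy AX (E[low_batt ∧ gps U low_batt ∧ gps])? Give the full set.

States satisfying E[low_batt ∧ gps U low_batt ∧ gps]: {s0}.
States satisfying AX (E[low_batt ∧ gps U low_batt ∧ gps]): ∅.

none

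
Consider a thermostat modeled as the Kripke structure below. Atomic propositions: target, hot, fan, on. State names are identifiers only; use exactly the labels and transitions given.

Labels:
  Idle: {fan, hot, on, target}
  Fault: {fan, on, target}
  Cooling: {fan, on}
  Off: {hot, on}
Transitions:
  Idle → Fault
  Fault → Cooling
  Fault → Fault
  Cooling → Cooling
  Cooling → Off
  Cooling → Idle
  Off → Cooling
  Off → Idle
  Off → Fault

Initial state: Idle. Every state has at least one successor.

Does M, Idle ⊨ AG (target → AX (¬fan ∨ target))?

Does not hold

States satisfying target → AX (¬fan ∨ target): {Idle, Cooling, Off}.
States satisfying AG (target → AX (¬fan ∨ target)): ∅.
Fault is reachable from Idle and violates target → AX (¬fan ∨ target), so AG fails at Idle.
Idle ∉ Sat(AG (target → AX (¬fan ∨ target))).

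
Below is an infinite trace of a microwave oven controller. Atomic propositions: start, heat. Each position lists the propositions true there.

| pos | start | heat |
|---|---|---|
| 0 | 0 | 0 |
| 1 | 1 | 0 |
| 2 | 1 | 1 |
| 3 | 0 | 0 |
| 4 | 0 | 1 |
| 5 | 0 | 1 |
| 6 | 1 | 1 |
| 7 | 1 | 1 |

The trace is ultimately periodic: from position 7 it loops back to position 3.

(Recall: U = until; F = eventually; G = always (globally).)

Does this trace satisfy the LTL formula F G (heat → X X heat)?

No

G (heat → X X heat) is false at every position 0..7, so it never becomes true and F G (heat → X X heat) fails.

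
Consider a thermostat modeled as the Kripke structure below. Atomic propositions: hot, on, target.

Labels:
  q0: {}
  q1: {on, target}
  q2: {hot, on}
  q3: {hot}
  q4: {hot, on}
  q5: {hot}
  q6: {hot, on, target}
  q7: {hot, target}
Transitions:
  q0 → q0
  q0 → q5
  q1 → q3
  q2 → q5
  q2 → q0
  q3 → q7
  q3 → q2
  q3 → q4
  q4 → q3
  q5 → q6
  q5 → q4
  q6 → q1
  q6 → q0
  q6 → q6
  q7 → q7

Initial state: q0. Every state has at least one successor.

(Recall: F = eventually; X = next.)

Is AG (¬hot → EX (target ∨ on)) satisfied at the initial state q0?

States satisfying ¬hot → EX (target ∨ on): {q2, q3, q4, q5, q6, q7}.
States satisfying AG (¬hot → EX (target ∨ on)): {q7}.
q0 is reachable from q0 and violates ¬hot → EX (target ∨ on), so AG fails at q0.
q0 ∉ Sat(AG (¬hot → EX (target ∨ on))).

No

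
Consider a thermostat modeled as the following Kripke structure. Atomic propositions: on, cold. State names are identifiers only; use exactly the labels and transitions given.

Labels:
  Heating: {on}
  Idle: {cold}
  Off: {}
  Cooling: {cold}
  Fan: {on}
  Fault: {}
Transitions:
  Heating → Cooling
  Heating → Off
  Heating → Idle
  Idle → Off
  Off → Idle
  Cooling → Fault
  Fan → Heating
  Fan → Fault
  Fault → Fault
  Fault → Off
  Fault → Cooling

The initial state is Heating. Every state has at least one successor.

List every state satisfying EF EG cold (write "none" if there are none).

none

States satisfying EG cold: ∅.
States satisfying EF EG cold: ∅.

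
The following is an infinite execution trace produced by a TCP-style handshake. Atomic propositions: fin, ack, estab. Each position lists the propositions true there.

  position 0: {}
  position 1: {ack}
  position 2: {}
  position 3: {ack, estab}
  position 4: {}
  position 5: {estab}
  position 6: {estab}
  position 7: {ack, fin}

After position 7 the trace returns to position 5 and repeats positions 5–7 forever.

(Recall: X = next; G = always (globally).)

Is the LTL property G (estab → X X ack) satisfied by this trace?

No

estab → X X ack must hold at every position from 0 onward. It fails at position 3, so G (estab → X X ack) is false.
Positions where estab holds: 3, 5, 6.
Check X X ack at each: 3→fails, 5→ok, 6→fails.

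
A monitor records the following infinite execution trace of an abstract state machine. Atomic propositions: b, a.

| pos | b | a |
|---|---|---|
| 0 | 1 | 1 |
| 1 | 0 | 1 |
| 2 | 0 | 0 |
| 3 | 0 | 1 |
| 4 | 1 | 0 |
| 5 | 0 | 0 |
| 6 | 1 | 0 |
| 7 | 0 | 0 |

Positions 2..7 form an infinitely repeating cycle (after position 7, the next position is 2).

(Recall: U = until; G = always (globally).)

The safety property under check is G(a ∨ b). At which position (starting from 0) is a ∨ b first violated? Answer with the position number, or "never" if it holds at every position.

Check a ∨ b at each position in order: 0 ✓, 1 ✓.
At position 2 the labels are {}, so a ∨ b is false there. This is the first violation.

2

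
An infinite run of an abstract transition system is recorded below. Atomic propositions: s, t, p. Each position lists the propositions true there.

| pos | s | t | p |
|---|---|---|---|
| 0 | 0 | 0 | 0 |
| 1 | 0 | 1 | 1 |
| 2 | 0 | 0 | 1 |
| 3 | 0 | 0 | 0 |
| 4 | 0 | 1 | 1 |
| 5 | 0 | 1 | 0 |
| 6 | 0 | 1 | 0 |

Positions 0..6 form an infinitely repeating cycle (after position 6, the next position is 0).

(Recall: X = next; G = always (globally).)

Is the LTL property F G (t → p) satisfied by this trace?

Violated

G (t → p) is false at every position 0..6, so it never becomes true and F G (t → p) fails.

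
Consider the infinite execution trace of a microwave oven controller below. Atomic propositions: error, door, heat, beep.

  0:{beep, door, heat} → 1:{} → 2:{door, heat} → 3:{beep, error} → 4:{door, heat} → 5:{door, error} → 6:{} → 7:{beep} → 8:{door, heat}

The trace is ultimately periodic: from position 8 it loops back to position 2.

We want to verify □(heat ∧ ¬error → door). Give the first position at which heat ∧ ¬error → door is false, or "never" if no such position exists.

never

heat ∧ ¬error → door holds at every position 0..8, and those are all the positions the trace ever visits, so the invariant □(heat ∧ ¬error → door) is never violated.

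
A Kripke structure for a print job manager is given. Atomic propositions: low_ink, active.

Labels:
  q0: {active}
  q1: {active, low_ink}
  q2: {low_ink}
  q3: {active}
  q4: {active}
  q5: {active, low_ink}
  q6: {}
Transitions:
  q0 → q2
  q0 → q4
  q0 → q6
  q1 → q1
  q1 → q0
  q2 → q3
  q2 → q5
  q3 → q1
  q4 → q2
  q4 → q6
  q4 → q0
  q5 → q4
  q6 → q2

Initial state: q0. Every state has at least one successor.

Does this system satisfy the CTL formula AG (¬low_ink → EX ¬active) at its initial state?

Violated

States satisfying ¬low_ink → EX ¬active: {q0, q1, q2, q4, q5, q6}.
States satisfying AG (¬low_ink → EX ¬active): ∅.
q3 is reachable from q0 and violates ¬low_ink → EX ¬active, so AG fails at q0.
q0 ∉ Sat(AG (¬low_ink → EX ¬active)).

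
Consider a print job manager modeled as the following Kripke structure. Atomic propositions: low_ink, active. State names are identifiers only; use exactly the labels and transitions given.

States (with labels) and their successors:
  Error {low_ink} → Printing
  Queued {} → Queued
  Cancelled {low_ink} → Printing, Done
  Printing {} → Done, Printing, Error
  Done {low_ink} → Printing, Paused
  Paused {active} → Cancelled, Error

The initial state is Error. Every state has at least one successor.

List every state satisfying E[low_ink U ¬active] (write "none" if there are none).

States satisfying low_ink: {Error, Cancelled, Done}.
States satisfying ¬active: {Error, Queued, Cancelled, Printing, Done}.
States satisfying E[low_ink U ¬active]: {Error, Queued, Cancelled, Printing, Done}.

{Error, Queued, Cancelled, Printing, Done}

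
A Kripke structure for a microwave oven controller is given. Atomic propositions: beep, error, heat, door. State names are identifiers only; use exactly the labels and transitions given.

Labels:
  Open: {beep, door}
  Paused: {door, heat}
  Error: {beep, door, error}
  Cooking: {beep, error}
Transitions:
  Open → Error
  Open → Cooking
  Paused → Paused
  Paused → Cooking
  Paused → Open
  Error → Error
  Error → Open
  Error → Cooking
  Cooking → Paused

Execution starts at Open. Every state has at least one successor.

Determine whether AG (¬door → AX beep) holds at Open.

States satisfying ¬door → AX beep: {Open, Paused, Error}.
States satisfying AG (¬door → AX beep): ∅.
Cooking is reachable from Open and violates ¬door → AX beep, so AG fails at Open.
Open ∉ Sat(AG (¬door → AX beep)).

No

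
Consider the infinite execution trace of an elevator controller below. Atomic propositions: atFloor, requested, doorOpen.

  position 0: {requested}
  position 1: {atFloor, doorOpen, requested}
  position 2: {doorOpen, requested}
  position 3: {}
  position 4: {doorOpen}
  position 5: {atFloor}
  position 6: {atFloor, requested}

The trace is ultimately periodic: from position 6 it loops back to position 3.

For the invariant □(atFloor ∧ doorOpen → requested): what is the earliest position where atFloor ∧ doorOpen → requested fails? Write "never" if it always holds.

atFloor ∧ doorOpen → requested holds at every position 0..6, and those are all the positions the trace ever visits, so the invariant □(atFloor ∧ doorOpen → requested) is never violated.

never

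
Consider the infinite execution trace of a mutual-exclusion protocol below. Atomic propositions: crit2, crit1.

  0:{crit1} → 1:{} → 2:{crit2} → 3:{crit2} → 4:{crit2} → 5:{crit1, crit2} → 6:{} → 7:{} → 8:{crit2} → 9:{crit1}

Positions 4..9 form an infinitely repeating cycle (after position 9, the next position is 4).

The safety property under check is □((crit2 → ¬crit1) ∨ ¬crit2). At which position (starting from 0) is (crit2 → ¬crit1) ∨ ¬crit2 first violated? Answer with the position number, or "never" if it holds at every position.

5

Check (crit2 → ¬crit1) ∨ ¬crit2 at each position in order: 0 ✓, 1 ✓, 2 ✓, 3 ✓, 4 ✓.
At position 5 the labels are {crit1, crit2}, so (crit2 → ¬crit1) ∨ ¬crit2 is false there. This is the first violation.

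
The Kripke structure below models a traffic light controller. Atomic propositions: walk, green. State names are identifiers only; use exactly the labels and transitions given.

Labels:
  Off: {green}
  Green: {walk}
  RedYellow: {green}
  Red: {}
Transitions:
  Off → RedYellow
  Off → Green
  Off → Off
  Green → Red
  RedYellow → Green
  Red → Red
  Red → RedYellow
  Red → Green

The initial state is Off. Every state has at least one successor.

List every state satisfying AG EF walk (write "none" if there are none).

States satisfying EF walk: {Off, Green, RedYellow, Red}.
States satisfying AG EF walk: {Off, Green, RedYellow, Red}.

{Off, Green, RedYellow, Red}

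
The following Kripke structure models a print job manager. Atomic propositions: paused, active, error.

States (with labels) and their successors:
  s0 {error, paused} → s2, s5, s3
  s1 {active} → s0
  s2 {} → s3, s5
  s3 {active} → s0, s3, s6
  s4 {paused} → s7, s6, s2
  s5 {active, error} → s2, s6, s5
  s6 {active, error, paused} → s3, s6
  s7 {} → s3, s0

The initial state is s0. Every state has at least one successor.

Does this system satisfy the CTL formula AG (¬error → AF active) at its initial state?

Satisfied

States satisfying ¬error → AF active: {s0, s1, s2, s3, s4, s5, s6, s7}.
States satisfying AG (¬error → AF active): {s0, s1, s2, s3, s4, s5, s6, s7}.
Every state reachable from s0 satisfies ¬error → AF active.
s0 ∈ Sat(AG (¬error → AF active)).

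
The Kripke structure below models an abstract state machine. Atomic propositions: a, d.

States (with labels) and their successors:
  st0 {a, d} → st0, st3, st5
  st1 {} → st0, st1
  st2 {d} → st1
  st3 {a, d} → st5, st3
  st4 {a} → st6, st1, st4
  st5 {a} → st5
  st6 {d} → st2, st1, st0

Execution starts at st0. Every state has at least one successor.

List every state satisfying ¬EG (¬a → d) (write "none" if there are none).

States satisfying ¬a → d: {st0, st2, st3, st4, st5, st6}.
States satisfying EG (¬a → d): {st0, st3, st4, st5, st6}.
States satisfying ¬EG (¬a → d): {st1, st2}.

{st1, st2}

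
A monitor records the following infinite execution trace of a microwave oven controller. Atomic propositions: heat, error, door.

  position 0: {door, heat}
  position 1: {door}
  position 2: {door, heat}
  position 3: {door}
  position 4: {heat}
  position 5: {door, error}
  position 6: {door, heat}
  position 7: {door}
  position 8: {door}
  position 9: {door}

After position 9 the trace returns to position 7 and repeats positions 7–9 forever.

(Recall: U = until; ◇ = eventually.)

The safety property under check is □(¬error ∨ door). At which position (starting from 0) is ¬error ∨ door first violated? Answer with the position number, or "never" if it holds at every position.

¬error ∨ door holds at every position 0..9, and those are all the positions the trace ever visits, so the invariant □(¬error ∨ door) is never violated.

never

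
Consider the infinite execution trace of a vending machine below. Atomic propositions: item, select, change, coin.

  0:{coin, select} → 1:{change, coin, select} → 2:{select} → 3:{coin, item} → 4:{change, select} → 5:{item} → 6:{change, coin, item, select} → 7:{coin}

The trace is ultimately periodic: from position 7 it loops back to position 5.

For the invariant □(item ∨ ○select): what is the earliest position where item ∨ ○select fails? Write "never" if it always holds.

Check item ∨ ○select at each position in order: 0 ✓, 1 ✓.
At position 2 the labels are {select} and the next position 3 has {coin, item}, so item ∨ ○select is false there. This is the first violation.

2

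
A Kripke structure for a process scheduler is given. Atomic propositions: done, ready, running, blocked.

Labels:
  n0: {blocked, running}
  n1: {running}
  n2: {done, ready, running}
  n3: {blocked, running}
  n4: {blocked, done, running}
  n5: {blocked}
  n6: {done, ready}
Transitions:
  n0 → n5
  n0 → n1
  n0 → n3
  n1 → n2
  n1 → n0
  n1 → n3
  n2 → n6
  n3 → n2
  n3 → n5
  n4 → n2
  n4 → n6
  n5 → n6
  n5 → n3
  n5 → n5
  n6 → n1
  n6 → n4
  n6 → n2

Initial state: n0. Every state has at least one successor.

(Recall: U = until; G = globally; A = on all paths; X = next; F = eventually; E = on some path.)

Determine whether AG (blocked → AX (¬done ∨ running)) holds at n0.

States satisfying blocked → AX (¬done ∨ running): {n0, n1, n2, n3, n6}.
States satisfying AG (blocked → AX (¬done ∨ running)): ∅.
n4 is reachable from n0 and violates blocked → AX (¬done ∨ running), so AG fails at n0.
n0 ∉ Sat(AG (blocked → AX (¬done ∨ running))).

Does not hold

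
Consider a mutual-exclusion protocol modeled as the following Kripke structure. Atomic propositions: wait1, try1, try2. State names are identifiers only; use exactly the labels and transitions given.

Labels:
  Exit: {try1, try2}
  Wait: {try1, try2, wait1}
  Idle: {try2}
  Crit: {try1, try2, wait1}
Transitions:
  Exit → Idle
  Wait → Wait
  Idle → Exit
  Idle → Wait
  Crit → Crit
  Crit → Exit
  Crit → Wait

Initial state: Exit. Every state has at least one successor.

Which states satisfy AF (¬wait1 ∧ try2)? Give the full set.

States satisfying ¬wait1 ∧ try2: {Exit, Idle}.
States satisfying AF (¬wait1 ∧ try2): {Exit, Idle}.

{Exit, Idle}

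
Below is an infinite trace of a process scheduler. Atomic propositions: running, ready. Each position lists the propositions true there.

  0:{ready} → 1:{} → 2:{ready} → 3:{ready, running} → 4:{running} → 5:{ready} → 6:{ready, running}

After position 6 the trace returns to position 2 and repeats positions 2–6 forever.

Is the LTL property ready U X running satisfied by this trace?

Walking from position 0: at position 1, X running has not yet held and ready fails, so ready U X running is false.

No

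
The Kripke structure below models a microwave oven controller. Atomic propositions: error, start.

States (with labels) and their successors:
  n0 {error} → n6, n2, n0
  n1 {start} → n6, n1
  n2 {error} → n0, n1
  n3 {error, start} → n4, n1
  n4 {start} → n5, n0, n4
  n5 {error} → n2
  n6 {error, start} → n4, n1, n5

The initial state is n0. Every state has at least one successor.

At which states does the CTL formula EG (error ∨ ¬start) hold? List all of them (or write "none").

States satisfying error ∨ ¬start: {n0, n2, n3, n5, n6}.
States satisfying EG (error ∨ ¬start): {n0, n2, n5, n6}.

{n0, n2, n5, n6}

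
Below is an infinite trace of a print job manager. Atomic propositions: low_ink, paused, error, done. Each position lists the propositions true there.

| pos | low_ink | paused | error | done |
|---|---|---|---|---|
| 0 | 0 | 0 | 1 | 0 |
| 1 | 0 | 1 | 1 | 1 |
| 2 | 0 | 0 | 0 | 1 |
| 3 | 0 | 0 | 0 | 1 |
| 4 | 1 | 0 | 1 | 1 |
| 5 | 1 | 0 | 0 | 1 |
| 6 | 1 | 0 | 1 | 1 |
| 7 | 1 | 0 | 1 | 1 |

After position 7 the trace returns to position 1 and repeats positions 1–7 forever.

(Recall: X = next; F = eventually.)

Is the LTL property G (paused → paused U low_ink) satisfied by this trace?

No

paused → paused U low_ink must hold at every position from 0 onward. It fails at position 1, so G (paused → paused U low_ink) is false.
Positions where paused holds: 1.
Check paused U low_ink at each: 1→fails.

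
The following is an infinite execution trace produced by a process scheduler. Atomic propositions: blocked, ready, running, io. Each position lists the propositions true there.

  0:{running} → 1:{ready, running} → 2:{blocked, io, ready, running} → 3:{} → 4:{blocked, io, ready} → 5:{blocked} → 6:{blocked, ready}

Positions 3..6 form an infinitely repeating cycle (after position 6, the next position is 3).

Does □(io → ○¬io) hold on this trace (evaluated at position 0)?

Yes

io → ○¬io holds at every position 0..6, and those are all positions ever visited, so □(io → ○¬io) holds.
Positions where io holds: 2, 4.
Check ○¬io at each: 2→ok, 4→ok.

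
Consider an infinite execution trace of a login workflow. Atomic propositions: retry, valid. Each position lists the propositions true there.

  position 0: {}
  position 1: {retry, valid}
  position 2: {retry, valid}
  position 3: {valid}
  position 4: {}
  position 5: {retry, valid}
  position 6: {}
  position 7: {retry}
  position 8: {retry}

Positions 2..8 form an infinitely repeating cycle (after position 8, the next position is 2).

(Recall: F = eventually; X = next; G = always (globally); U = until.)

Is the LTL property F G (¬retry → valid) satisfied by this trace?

Violated

G (¬retry → valid) is false at every position 0..8, so it never becomes true and F G (¬retry → valid) fails.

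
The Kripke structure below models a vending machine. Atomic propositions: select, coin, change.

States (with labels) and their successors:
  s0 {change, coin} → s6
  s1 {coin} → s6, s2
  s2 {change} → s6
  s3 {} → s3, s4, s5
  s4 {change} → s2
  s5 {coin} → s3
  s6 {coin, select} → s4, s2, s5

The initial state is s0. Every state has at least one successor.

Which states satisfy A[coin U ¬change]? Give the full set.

{s0, s1, s3, s5, s6}

States satisfying coin: {s0, s1, s5, s6}.
States satisfying ¬change: {s1, s3, s5, s6}.
States satisfying A[coin U ¬change]: {s0, s1, s3, s5, s6}.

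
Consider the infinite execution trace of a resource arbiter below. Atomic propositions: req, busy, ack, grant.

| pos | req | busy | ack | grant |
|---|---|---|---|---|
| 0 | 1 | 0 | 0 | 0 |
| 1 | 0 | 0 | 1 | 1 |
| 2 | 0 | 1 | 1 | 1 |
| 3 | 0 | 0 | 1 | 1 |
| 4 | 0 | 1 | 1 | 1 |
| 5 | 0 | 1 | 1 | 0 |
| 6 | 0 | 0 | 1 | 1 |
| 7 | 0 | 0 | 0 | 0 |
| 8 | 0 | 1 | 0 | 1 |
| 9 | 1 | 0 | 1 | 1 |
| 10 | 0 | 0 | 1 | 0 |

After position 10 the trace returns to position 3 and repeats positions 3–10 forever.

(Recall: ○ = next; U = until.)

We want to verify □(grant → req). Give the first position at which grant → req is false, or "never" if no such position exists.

1

Check grant → req at each position in order: 0 ✓.
At position 1 the labels are {ack, grant}, so grant → req is false there. This is the first violation.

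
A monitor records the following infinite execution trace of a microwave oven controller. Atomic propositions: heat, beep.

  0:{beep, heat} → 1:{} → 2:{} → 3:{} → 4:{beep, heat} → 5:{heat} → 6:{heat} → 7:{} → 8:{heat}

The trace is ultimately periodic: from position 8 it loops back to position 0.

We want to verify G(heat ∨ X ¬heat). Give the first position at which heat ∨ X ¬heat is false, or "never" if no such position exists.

3

Check heat ∨ X ¬heat at each position in order: 0 ✓, 1 ✓, 2 ✓.
At position 3 the labels are {} and the next position 4 has {beep, heat}, so heat ∨ X ¬heat is false there. This is the first violation.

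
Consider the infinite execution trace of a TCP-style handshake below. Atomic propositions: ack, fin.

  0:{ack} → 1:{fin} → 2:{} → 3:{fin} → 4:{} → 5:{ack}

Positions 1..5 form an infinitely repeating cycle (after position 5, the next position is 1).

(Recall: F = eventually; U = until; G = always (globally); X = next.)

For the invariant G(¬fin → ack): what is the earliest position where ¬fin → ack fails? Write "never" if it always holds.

Check ¬fin → ack at each position in order: 0 ✓, 1 ✓.
At position 2 the labels are {}, so ¬fin → ack is false there. This is the first violation.

2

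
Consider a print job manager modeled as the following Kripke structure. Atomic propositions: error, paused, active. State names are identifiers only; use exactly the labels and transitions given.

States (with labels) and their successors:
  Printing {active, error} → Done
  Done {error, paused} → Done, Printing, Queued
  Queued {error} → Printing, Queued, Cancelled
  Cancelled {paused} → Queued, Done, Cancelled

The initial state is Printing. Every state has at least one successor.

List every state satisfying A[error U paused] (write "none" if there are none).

States satisfying error: {Printing, Done, Queued}.
States satisfying paused: {Done, Cancelled}.
States satisfying A[error U paused]: {Printing, Done, Cancelled}.

{Printing, Done, Cancelled}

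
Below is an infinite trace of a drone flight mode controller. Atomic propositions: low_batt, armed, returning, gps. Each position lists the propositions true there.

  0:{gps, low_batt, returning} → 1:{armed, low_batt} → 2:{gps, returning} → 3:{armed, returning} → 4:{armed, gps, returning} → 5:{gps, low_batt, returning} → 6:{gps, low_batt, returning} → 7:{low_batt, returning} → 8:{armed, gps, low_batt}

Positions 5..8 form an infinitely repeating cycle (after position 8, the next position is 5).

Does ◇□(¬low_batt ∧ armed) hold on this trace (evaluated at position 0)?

□(¬low_batt ∧ armed) is false at every position 0..8, so it never becomes true and ◇□(¬low_batt ∧ armed) fails.

Does not hold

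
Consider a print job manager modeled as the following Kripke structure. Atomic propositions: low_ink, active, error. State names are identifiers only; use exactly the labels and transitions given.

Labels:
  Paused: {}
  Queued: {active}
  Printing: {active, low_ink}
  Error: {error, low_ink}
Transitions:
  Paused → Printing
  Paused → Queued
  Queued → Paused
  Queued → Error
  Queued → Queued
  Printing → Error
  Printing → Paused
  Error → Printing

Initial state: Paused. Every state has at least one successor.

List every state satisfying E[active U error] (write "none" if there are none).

States satisfying active: {Queued, Printing}.
States satisfying error: {Error}.
States satisfying E[active U error]: {Queued, Printing, Error}.

{Queued, Printing, Error}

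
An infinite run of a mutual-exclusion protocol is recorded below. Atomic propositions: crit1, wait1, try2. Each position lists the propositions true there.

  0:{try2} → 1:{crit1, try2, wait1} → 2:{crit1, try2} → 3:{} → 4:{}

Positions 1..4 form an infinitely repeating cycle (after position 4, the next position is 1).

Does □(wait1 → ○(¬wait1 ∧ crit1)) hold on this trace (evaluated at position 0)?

wait1 → ○(¬wait1 ∧ crit1) holds at every position 0..4, and those are all positions ever visited, so □(wait1 → ○(¬wait1 ∧ crit1)) holds.
Positions where wait1 holds: 1.
Check ○(¬wait1 ∧ crit1) at each: 1→ok.

Holds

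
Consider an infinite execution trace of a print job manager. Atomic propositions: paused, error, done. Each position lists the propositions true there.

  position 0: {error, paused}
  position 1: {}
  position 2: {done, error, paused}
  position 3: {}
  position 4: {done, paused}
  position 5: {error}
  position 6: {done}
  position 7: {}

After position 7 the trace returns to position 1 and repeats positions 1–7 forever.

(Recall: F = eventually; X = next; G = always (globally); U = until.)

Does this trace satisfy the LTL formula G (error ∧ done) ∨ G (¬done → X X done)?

No

error ∧ done must hold at every position from 0 onward. It fails at position 0, so G (error ∧ done) is false.
¬done → X X done must hold at every position from 0 onward. It fails at position 1, so G (¬done → X X done) is false.
Positions where ¬done holds: 0, 1, 3, 5, 7.
Check X X done at each: 0→ok, 1→fails, 3→fails, 5→fails, 7→ok.
At position 0: G (error ∧ done) is false; G (¬done → X X done) is false; so G (error ∧ done) ∨ G (¬done → X X done) is false.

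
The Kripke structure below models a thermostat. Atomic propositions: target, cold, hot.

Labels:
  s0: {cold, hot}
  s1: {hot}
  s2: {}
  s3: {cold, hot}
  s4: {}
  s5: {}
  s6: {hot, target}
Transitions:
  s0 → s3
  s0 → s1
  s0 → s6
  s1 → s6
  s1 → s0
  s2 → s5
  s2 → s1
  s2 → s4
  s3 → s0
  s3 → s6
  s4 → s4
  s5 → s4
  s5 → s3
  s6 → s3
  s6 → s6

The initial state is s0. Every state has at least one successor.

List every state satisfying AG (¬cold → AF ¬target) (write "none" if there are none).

States satisfying ¬cold → AF ¬target: {s0, s1, s2, s3, s4, s5}.
States satisfying AG (¬cold → AF ¬target): {s4}.

{s4}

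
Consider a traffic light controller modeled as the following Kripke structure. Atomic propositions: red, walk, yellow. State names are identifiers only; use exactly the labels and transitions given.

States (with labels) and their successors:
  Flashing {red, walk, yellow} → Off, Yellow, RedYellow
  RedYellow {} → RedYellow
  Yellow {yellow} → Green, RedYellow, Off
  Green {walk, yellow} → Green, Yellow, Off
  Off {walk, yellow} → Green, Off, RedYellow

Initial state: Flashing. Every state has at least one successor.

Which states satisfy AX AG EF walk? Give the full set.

none

States satisfying AG EF walk: ∅.
States satisfying AX AG EF walk: ∅.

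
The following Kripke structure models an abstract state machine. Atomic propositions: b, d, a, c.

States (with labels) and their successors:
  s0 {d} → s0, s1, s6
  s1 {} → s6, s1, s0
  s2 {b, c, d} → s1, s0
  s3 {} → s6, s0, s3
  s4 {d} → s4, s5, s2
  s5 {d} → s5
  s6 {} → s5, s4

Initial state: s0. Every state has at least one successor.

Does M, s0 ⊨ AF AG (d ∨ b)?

Does not hold

States satisfying AG (d ∨ b): {s5}.
States satisfying AF AG (d ∨ b): {s5}.
There is a path from s0 along which AG (d ∨ b) never holds.
s0 ∉ Sat(AF AG (d ∨ b)).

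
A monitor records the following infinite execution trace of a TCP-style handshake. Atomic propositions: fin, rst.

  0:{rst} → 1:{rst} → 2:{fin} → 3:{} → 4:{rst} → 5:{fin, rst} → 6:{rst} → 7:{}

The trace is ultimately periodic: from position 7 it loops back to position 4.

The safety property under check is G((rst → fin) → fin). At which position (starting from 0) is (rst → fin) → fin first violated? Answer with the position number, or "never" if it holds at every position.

3

Check (rst → fin) → fin at each position in order: 0 ✓, 1 ✓, 2 ✓.
At position 3 the labels are {}, so (rst → fin) → fin is false there. This is the first violation.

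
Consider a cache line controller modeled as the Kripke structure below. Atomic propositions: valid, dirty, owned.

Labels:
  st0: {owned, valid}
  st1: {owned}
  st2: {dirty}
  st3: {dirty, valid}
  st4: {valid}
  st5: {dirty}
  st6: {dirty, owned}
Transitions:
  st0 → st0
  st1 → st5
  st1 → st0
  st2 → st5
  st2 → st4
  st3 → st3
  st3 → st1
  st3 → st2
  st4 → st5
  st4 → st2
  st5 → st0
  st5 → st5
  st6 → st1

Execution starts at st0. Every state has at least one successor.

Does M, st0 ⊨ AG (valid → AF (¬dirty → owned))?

States satisfying valid → AF (¬dirty → owned): {st0, st1, st2, st3, st4, st5, st6}.
States satisfying AG (valid → AF (¬dirty → owned)): {st0, st1, st2, st3, st4, st5, st6}.
Every state reachable from st0 satisfies valid → AF (¬dirty → owned).
st0 ∈ Sat(AG (valid → AF (¬dirty → owned))).

Holds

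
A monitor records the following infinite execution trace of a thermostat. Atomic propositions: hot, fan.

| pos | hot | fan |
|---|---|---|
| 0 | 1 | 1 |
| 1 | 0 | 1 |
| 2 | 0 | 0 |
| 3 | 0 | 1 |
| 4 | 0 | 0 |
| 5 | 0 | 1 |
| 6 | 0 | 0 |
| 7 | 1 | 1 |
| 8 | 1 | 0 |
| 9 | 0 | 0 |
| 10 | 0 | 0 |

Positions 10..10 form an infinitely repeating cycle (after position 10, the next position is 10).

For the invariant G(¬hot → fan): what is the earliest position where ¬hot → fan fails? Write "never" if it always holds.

2

Check ¬hot → fan at each position in order: 0 ✓, 1 ✓.
At position 2 the labels are {}, so ¬hot → fan is false there. This is the first violation.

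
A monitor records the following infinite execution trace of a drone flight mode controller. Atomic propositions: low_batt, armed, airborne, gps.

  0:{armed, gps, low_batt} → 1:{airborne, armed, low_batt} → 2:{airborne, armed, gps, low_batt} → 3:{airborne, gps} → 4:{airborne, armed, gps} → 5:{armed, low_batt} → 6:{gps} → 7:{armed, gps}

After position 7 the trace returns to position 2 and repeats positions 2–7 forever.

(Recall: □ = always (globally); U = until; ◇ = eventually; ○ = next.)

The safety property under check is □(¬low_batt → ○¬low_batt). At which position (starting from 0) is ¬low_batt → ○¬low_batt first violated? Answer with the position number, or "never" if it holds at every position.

4

Check ¬low_batt → ○¬low_batt at each position in order: 0 ✓, 1 ✓, 2 ✓, 3 ✓.
At position 4 the labels are {airborne, armed, gps} and the next position 5 has {armed, low_batt}, so ¬low_batt → ○¬low_batt is false there. This is the first violation.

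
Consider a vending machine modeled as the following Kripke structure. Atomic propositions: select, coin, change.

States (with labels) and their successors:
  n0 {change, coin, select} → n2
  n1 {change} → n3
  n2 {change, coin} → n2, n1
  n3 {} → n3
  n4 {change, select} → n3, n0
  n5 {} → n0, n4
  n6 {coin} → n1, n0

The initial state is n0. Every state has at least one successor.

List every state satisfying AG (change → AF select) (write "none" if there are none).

States satisfying change → AF select: {n0, n3, n4, n5, n6}.
States satisfying AG (change → AF select): {n3}.

{n3}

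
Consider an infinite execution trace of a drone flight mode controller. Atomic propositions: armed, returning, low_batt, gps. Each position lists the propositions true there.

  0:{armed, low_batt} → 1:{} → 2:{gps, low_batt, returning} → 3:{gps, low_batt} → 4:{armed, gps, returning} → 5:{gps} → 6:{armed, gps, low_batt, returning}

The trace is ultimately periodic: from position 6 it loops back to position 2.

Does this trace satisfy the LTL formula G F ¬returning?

Holds

F ¬returning holds at every position 0..6, and those are all positions ever visited, so G F ¬returning holds.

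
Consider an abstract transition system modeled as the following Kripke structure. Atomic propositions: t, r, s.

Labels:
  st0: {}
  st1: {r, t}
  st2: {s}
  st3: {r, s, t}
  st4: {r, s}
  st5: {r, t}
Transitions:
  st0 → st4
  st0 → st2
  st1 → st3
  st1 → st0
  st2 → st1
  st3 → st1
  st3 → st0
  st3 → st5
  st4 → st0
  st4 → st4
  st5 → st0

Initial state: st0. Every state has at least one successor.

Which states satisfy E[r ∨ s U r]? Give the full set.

{st1, st2, st3, st4, st5}

States satisfying r ∨ s: {st1, st2, st3, st4, st5}.
States satisfying r: {st1, st3, st4, st5}.
States satisfying E[r ∨ s U r]: {st1, st2, st3, st4, st5}.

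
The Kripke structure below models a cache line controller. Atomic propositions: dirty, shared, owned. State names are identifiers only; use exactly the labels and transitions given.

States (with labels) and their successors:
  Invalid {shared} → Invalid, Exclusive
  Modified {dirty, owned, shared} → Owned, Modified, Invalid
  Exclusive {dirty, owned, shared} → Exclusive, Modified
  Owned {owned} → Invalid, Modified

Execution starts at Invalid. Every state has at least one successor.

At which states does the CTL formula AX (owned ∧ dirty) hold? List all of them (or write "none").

{Exclusive}

States satisfying owned ∧ dirty: {Modified, Exclusive}.
States satisfying AX (owned ∧ dirty): {Exclusive}.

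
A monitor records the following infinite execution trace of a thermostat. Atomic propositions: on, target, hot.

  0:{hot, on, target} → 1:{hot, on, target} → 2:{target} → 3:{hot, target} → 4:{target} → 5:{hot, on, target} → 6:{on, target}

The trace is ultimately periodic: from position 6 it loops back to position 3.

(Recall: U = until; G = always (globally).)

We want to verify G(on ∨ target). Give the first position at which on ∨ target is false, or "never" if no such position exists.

on ∨ target holds at every position 0..6, and those are all the positions the trace ever visits, so the invariant G(on ∨ target) is never violated.

never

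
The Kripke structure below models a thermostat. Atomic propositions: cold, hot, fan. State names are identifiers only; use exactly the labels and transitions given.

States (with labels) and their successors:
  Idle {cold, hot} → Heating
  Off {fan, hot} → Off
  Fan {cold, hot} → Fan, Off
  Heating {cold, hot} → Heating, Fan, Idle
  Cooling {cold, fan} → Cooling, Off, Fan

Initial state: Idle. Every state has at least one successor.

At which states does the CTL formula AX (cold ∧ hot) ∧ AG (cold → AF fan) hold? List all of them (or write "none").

States satisfying cold ∧ hot: {Idle, Fan, Heating}.
States satisfying AX (cold ∧ hot): {Idle, Heating}.
States satisfying cold → AF fan: {Off, Cooling}.
States satisfying AG (cold → AF fan): {Off}.
States satisfying AX (cold ∧ hot) ∧ AG (cold → AF fan): ∅.

none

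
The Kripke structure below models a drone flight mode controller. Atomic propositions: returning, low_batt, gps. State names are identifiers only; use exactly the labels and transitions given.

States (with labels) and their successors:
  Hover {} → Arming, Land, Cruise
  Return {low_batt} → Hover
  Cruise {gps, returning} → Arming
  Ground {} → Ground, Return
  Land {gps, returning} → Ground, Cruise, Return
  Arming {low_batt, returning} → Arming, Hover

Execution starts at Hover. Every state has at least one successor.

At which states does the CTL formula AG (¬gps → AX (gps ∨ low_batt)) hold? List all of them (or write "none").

States satisfying ¬gps → AX (gps ∨ low_batt): {Hover, Cruise, Land}.
States satisfying AG (¬gps → AX (gps ∨ low_batt)): ∅.

none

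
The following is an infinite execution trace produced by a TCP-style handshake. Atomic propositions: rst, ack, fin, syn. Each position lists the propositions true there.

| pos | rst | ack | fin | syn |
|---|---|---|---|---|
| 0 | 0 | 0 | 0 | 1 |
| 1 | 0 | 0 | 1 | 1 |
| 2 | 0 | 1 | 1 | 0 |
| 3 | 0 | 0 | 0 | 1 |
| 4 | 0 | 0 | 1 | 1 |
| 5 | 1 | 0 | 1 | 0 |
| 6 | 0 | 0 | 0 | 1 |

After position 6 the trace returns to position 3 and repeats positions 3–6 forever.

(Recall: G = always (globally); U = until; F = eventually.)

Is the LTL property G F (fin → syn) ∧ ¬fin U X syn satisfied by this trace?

Yes

F (fin → syn) holds at every position 0..6, and those are all positions ever visited, so G F (fin → syn) holds.
Walking from position 0: X syn first holds at position 0, and ¬fin holds at every earlier position along the way, so ¬fin U X syn holds.
At position 0: G F (fin → syn) is true; ¬fin U X syn is true; so G F (fin → syn) ∧ ¬fin U X syn is true.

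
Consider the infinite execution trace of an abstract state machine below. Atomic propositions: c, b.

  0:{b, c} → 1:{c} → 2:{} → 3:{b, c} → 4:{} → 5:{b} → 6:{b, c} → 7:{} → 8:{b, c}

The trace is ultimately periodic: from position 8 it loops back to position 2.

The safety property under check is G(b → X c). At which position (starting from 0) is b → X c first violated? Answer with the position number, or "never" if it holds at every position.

Check b → X c at each position in order: 0 ✓, 1 ✓, 2 ✓.
At position 3 the labels are {b, c} and the next position 4 has {}, so b → X c is false there. This is the first violation.

3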